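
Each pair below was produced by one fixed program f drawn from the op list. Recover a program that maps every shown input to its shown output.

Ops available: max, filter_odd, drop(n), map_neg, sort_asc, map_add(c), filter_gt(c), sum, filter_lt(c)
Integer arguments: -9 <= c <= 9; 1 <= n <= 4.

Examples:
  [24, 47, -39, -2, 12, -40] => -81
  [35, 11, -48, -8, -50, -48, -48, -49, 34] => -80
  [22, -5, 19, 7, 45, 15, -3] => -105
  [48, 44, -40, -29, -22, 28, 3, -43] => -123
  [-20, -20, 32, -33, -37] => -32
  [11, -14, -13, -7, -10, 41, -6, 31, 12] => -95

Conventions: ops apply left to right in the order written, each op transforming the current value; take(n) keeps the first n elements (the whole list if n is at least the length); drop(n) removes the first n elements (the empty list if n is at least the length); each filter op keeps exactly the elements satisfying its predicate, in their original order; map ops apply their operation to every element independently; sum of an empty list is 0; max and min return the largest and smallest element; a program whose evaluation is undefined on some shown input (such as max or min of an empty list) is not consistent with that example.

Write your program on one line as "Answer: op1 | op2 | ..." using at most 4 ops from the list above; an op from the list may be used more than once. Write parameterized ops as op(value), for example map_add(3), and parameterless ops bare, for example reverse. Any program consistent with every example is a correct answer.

filter_gt(-5) | map_neg | sum

Check, running the answer program on each example:
  [24, 47, -39, -2, 12, -40] -> [24, 47, -2, 12] -> [-24, -47, 2, -12] -> -81
  [35, 11, -48, -8, -50, -48, -48, -49, 34] -> [35, 11, 34] -> [-35, -11, -34] -> -80
  [22, -5, 19, 7, 45, 15, -3] -> [22, 19, 7, 45, 15, -3] -> [-22, -19, -7, -45, -15, 3] -> -105
  [48, 44, -40, -29, -22, 28, 3, -43] -> [48, 44, 28, 3] -> [-48, -44, -28, -3] -> -123
  [-20, -20, 32, -33, -37] -> [32] -> [-32] -> -32
  [11, -14, -13, -7, -10, 41, -6, 31, 12] -> [11, 41, 31, 12] -> [-11, -41, -31, -12] -> -95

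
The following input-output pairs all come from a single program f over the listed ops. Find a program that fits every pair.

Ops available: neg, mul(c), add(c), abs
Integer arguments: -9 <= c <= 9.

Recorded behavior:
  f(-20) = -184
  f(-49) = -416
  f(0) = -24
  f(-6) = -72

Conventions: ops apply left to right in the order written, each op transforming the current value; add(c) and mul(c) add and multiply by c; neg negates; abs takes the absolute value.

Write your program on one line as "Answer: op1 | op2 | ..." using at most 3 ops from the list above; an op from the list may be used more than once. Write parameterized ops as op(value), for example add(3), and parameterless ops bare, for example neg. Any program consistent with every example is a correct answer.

add(-3) | mul(8)

Check, running the answer program on each example:
  -20 -> -23 -> -184
  -49 -> -52 -> -416
  0 -> -3 -> -24
  -6 -> -9 -> -72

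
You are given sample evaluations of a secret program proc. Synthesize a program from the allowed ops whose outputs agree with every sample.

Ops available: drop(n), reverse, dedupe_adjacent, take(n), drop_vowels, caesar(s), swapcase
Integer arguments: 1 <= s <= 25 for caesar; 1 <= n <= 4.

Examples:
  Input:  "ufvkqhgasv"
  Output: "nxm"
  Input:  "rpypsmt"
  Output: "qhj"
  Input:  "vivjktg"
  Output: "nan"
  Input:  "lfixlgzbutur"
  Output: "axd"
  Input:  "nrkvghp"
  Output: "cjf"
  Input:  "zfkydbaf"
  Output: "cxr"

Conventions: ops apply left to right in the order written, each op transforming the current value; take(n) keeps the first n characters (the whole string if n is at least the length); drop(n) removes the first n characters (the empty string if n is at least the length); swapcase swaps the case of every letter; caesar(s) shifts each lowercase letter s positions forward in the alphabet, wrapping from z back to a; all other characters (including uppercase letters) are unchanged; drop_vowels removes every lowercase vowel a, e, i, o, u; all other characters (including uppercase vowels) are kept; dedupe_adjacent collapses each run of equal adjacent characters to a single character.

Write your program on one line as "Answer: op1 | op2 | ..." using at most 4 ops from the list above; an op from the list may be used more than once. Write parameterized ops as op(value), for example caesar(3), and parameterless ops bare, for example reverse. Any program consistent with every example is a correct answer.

caesar(1) | take(3) | reverse | caesar(17)

Check, running the answer program on each example:
  "ufvkqhgasv" -> "vgwlrihbtw" -> "vgw" -> "wgv" -> "nxm"
  "rpypsmt" -> "sqzqtnu" -> "sqz" -> "zqs" -> "qhj"
  "vivjktg" -> "wjwkluh" -> "wjw" -> "wjw" -> "nan"
  "lfixlgzbutur" -> "mgjymhacvuvs" -> "mgj" -> "jgm" -> "axd"
  "nrkvghp" -> "oslwhiq" -> "osl" -> "lso" -> "cjf"
  "zfkydbaf" -> "aglzecbg" -> "agl" -> "lga" -> "cxr"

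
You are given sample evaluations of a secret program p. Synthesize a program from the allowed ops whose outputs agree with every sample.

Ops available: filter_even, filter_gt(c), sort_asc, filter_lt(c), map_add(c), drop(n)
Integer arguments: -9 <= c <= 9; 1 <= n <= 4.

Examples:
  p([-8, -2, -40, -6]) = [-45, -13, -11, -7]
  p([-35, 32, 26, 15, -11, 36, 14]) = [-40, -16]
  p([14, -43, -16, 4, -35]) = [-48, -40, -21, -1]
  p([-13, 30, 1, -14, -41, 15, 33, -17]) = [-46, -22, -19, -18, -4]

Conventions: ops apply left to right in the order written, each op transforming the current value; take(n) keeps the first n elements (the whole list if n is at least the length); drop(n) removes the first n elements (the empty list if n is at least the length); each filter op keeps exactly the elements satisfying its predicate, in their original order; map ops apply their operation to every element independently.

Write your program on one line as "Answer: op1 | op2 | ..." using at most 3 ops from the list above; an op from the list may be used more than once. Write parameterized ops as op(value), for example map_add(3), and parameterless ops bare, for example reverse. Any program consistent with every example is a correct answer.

sort_asc | map_add(-5) | filter_lt(1)

Check, running the answer program on each example:
  [-8, -2, -40, -6] -> [-40, -8, -6, -2] -> [-45, -13, -11, -7] -> [-45, -13, -11, -7]
  [-35, 32, 26, 15, -11, 36, 14] -> [-35, -11, 14, 15, 26, 32, 36] -> [-40, -16, 9, 10, 21, 27, 31] -> [-40, -16]
  [14, -43, -16, 4, -35] -> [-43, -35, -16, 4, 14] -> [-48, -40, -21, -1, 9] -> [-48, -40, -21, -1]
  [-13, 30, 1, -14, -41, 15, 33, -17] -> [-41, -17, -14, -13, 1, 15, 30, 33] -> [-46, -22, -19, -18, -4, 10, 25, 28] -> [-46, -22, -19, -18, -4]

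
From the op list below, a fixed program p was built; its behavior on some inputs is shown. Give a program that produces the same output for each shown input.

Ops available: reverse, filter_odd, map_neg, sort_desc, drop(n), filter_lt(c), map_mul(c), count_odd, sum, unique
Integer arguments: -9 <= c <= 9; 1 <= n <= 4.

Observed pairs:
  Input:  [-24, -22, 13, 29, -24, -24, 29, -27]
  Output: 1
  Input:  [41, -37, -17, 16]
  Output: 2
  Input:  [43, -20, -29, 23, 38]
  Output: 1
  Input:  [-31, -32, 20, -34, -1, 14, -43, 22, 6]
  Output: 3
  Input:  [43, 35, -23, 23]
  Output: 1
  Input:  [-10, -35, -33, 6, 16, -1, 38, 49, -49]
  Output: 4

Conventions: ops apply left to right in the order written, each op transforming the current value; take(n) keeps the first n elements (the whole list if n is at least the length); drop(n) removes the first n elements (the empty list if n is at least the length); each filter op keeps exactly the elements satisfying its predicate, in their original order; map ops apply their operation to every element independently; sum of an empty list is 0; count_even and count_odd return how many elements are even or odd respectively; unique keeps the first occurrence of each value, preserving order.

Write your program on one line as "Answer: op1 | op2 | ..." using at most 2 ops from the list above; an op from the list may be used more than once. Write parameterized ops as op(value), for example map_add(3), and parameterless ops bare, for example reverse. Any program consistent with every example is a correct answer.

filter_lt(2) | count_odd

Check, running the answer program on each example:
  [-24, -22, 13, 29, -24, -24, 29, -27] -> [-24, -22, -24, -24, -27] -> 1
  [41, -37, -17, 16] -> [-37, -17] -> 2
  [43, -20, -29, 23, 38] -> [-20, -29] -> 1
  [-31, -32, 20, -34, -1, 14, -43, 22, 6] -> [-31, -32, -34, -1, -43] -> 3
  [43, 35, -23, 23] -> [-23] -> 1
  [-10, -35, -33, 6, 16, -1, 38, 49, -49] -> [-10, -35, -33, -1, -49] -> 4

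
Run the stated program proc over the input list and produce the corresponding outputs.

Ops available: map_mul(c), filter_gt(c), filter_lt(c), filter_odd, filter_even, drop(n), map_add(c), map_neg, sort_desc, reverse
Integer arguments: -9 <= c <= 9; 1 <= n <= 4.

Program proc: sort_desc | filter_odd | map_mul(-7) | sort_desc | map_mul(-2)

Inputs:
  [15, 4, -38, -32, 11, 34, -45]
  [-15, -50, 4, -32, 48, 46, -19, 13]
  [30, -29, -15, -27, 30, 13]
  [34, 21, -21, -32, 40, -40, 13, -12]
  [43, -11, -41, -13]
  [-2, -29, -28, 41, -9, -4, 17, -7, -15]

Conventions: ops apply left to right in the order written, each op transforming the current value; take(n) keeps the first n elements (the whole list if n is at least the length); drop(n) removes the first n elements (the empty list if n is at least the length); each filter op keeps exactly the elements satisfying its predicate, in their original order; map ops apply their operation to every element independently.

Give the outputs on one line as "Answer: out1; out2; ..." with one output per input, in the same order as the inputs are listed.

Execution, op by op:
  [15, 4, -38, -32, 11, 34, -45] -> [34, 15, 11, 4, -32, -38, -45] -> [15, 11, -45] -> [-105, -77, 315] -> [315, -77, -105] -> [-630, 154, 210]
  [-15, -50, 4, -32, 48, 46, -19, 13] -> [48, 46, 13, 4, -15, -19, -32, -50] -> [13, -15, -19] -> [-91, 105, 133] -> [133, 105, -91] -> [-266, -210, 182]
  [30, -29, -15, -27, 30, 13] -> [30, 30, 13, -15, -27, -29] -> [13, -15, -27, -29] -> [-91, 105, 189, 203] -> [203, 189, 105, -91] -> [-406, -378, -210, 182]
  [34, 21, -21, -32, 40, -40, 13, -12] -> [40, 34, 21, 13, -12, -21, -32, -40] -> [21, 13, -21] -> [-147, -91, 147] -> [147, -91, -147] -> [-294, 182, 294]
  [43, -11, -41, -13] -> [43, -11, -13, -41] -> [43, -11, -13, -41] -> [-301, 77, 91, 287] -> [287, 91, 77, -301] -> [-574, -182, -154, 602]
  [-2, -29, -28, 41, -9, -4, 17, -7, -15] -> [41, 17, -2, -4, -7, -9, -15, -28, -29] -> [41, 17, -7, -9, -15, -29] -> [-287, -119, 49, 63, 105, 203] -> [203, 105, 63, 49, -119, -287] -> [-406, -210, -126, -98, 238, 574]

[-630, 154, 210]; [-266, -210, 182]; [-406, -378, -210, 182]; [-294, 182, 294]; [-574, -182, -154, 602]; [-406, -210, -126, -98, 238, 574]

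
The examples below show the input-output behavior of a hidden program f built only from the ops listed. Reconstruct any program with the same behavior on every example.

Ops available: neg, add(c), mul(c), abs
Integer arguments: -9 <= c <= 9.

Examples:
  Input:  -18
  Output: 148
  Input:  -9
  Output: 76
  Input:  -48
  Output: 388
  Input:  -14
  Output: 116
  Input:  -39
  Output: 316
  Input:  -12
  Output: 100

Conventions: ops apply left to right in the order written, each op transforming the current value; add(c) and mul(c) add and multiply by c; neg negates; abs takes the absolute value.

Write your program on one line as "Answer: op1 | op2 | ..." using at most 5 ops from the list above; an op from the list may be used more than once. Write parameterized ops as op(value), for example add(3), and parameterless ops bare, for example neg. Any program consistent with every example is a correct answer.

abs | mul(8) | add(9) | add(-5)

Check, running the answer program on each example:
  -18 -> 18 -> 144 -> 153 -> 148
  -9 -> 9 -> 72 -> 81 -> 76
  -48 -> 48 -> 384 -> 393 -> 388
  -14 -> 14 -> 112 -> 121 -> 116
  -39 -> 39 -> 312 -> 321 -> 316
  -12 -> 12 -> 96 -> 105 -> 100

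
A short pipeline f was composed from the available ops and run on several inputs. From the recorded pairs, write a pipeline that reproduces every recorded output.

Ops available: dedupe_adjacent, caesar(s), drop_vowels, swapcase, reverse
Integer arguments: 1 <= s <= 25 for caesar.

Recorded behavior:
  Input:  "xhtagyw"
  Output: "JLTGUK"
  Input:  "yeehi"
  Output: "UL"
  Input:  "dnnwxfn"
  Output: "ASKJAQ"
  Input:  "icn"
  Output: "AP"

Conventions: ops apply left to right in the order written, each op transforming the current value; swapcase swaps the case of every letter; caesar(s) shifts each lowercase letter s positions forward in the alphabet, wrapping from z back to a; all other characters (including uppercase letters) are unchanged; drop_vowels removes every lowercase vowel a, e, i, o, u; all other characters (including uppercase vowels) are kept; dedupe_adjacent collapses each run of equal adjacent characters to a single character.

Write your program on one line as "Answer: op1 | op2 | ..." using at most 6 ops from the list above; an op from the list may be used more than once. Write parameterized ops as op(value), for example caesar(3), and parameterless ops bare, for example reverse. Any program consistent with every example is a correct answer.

drop_vowels | caesar(13) | dedupe_adjacent | swapcase | reverse

Check, running the answer program on each example:
  "xhtagyw" -> "xhtgyw" -> "kugtlj" -> "kugtlj" -> "KUGTLJ" -> "JLTGUK"
  "yeehi" -> "yh" -> "lu" -> "lu" -> "LU" -> "UL"
  "dnnwxfn" -> "dnnwxfn" -> "qaajksa" -> "qajksa" -> "QAJKSA" -> "ASKJAQ"
  "icn" -> "cn" -> "pa" -> "pa" -> "PA" -> "AP"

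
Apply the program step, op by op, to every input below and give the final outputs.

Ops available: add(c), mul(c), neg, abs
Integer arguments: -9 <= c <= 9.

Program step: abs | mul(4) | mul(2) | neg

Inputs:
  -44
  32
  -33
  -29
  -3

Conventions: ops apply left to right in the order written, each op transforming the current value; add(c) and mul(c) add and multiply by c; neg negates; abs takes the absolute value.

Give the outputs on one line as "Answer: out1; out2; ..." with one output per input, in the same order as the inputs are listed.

Execution, op by op:
  -44 -> 44 -> 176 -> 352 -> -352
  32 -> 32 -> 128 -> 256 -> -256
  -33 -> 33 -> 132 -> 264 -> -264
  -29 -> 29 -> 116 -> 232 -> -232
  -3 -> 3 -> 12 -> 24 -> -24

-352; -256; -264; -232; -24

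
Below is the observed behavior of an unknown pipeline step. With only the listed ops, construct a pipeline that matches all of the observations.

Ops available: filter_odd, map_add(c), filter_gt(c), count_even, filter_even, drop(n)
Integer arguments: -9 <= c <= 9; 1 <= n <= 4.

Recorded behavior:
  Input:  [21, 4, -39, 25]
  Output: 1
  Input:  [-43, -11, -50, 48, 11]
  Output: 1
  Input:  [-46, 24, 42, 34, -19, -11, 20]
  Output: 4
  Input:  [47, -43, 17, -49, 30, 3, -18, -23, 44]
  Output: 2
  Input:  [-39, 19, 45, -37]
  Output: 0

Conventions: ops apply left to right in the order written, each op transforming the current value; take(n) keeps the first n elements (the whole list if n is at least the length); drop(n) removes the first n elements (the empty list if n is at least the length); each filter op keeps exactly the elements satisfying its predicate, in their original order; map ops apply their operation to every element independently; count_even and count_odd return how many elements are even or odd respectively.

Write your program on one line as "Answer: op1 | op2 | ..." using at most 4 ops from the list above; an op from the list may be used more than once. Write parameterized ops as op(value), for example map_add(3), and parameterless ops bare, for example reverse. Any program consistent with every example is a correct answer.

filter_even | filter_gt(-7) | count_even

Check, running the answer program on each example:
  [21, 4, -39, 25] -> [4] -> [4] -> 1
  [-43, -11, -50, 48, 11] -> [-50, 48] -> [48] -> 1
  [-46, 24, 42, 34, -19, -11, 20] -> [-46, 24, 42, 34, 20] -> [24, 42, 34, 20] -> 4
  [47, -43, 17, -49, 30, 3, -18, -23, 44] -> [30, -18, 44] -> [30, 44] -> 2
  [-39, 19, 45, -37] -> [] -> [] -> 0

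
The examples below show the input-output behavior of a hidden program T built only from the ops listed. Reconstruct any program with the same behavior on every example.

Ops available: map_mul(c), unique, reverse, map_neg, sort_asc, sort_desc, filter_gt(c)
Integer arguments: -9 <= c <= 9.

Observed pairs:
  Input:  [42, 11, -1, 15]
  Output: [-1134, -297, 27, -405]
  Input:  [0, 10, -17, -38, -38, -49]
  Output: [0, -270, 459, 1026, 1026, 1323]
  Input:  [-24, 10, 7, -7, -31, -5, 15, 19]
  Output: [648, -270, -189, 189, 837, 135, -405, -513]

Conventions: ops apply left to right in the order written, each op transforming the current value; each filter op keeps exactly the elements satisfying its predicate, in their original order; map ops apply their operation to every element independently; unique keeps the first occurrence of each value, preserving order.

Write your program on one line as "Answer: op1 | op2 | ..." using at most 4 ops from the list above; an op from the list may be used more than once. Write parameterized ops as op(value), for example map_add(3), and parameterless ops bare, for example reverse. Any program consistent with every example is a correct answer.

map_mul(9) | map_neg | map_mul(3)

Check, running the answer program on each example:
  [42, 11, -1, 15] -> [378, 99, -9, 135] -> [-378, -99, 9, -135] -> [-1134, -297, 27, -405]
  [0, 10, -17, -38, -38, -49] -> [0, 90, -153, -342, -342, -441] -> [0, -90, 153, 342, 342, 441] -> [0, -270, 459, 1026, 1026, 1323]
  [-24, 10, 7, -7, -31, -5, 15, 19] -> [-216, 90, 63, -63, -279, -45, 135, 171] -> [216, -90, -63, 63, 279, 45, -135, -171] -> [648, -270, -189, 189, 837, 135, -405, -513]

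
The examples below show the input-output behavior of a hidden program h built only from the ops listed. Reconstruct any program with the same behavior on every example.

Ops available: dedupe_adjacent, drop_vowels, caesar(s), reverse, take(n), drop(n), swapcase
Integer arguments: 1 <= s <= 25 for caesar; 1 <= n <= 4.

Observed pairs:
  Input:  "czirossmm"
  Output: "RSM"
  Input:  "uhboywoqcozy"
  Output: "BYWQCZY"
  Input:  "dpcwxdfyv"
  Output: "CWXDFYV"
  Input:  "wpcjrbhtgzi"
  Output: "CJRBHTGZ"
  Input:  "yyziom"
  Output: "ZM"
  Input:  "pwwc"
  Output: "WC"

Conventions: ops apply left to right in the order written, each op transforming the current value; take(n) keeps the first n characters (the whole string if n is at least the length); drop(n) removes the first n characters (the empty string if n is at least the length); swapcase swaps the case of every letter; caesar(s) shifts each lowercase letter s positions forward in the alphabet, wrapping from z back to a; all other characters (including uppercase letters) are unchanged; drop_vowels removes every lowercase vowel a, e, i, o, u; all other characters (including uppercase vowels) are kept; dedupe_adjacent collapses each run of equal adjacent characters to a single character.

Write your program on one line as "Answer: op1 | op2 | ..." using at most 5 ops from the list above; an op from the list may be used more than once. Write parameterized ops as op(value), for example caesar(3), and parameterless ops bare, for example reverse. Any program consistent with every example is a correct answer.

drop(2) | drop_vowels | swapcase | dedupe_adjacent

Check, running the answer program on each example:
  "czirossmm" -> "irossmm" -> "rssmm" -> "RSSMM" -> "RSM"
  "uhboywoqcozy" -> "boywoqcozy" -> "bywqczy" -> "BYWQCZY" -> "BYWQCZY"
  "dpcwxdfyv" -> "cwxdfyv" -> "cwxdfyv" -> "CWXDFYV" -> "CWXDFYV"
  "wpcjrbhtgzi" -> "cjrbhtgzi" -> "cjrbhtgz" -> "CJRBHTGZ" -> "CJRBHTGZ"
  "yyziom" -> "ziom" -> "zm" -> "ZM" -> "ZM"
  "pwwc" -> "wc" -> "wc" -> "WC" -> "WC"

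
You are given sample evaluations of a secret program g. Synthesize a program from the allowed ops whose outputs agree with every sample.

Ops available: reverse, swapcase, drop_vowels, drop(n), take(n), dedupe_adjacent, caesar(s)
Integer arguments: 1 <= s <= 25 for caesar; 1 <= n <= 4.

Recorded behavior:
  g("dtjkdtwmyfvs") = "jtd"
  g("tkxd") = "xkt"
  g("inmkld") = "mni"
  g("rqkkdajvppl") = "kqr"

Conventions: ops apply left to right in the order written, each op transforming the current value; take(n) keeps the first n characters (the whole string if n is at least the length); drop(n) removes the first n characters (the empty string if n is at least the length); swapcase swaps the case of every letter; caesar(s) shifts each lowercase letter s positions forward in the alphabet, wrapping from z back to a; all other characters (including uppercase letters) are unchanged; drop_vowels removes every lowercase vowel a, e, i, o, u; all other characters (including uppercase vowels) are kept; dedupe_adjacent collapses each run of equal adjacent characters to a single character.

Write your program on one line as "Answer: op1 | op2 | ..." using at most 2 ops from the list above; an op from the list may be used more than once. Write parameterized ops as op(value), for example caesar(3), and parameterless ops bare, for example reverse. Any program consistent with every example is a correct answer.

take(3) | reverse

Check, running the answer program on each example:
  "dtjkdtwmyfvs" -> "dtj" -> "jtd"
  "tkxd" -> "tkx" -> "xkt"
  "inmkld" -> "inm" -> "mni"
  "rqkkdajvppl" -> "rqk" -> "kqr"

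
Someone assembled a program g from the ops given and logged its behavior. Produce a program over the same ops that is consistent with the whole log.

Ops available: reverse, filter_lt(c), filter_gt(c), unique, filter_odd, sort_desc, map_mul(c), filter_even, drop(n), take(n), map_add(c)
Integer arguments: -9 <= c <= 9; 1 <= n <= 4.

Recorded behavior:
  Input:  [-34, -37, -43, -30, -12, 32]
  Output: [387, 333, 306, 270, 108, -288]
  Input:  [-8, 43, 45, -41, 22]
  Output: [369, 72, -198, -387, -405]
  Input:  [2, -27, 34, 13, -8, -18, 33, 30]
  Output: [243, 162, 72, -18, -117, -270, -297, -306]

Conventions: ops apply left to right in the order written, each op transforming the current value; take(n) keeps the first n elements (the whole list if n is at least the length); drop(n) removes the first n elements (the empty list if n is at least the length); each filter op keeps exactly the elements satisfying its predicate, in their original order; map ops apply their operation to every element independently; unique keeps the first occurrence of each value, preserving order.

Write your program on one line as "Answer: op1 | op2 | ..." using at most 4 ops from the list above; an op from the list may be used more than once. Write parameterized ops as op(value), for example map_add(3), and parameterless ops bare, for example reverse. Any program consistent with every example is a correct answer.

sort_desc | map_mul(-9) | sort_desc

Check, running the answer program on each example:
  [-34, -37, -43, -30, -12, 32] -> [32, -12, -30, -34, -37, -43] -> [-288, 108, 270, 306, 333, 387] -> [387, 333, 306, 270, 108, -288]
  [-8, 43, 45, -41, 22] -> [45, 43, 22, -8, -41] -> [-405, -387, -198, 72, 369] -> [369, 72, -198, -387, -405]
  [2, -27, 34, 13, -8, -18, 33, 30] -> [34, 33, 30, 13, 2, -8, -18, -27] -> [-306, -297, -270, -117, -18, 72, 162, 243] -> [243, 162, 72, -18, -117, -270, -297, -306]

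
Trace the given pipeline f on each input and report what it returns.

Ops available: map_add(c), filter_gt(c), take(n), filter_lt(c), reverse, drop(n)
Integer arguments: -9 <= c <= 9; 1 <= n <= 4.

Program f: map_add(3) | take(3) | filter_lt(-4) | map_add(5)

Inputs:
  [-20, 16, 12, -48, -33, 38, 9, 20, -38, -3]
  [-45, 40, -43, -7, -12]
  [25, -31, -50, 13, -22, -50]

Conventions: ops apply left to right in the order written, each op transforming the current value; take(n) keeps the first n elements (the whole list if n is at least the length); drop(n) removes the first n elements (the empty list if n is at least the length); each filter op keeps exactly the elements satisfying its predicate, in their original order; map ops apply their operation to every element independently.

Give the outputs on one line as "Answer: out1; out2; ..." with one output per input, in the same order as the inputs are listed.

Execution, op by op:
  [-20, 16, 12, -48, -33, 38, 9, 20, -38, -3] -> [-17, 19, 15, -45, -30, 41, 12, 23, -35, 0] -> [-17, 19, 15] -> [-17] -> [-12]
  [-45, 40, -43, -7, -12] -> [-42, 43, -40, -4, -9] -> [-42, 43, -40] -> [-42, -40] -> [-37, -35]
  [25, -31, -50, 13, -22, -50] -> [28, -28, -47, 16, -19, -47] -> [28, -28, -47] -> [-28, -47] -> [-23, -42]

[-12]; [-37, -35]; [-23, -42]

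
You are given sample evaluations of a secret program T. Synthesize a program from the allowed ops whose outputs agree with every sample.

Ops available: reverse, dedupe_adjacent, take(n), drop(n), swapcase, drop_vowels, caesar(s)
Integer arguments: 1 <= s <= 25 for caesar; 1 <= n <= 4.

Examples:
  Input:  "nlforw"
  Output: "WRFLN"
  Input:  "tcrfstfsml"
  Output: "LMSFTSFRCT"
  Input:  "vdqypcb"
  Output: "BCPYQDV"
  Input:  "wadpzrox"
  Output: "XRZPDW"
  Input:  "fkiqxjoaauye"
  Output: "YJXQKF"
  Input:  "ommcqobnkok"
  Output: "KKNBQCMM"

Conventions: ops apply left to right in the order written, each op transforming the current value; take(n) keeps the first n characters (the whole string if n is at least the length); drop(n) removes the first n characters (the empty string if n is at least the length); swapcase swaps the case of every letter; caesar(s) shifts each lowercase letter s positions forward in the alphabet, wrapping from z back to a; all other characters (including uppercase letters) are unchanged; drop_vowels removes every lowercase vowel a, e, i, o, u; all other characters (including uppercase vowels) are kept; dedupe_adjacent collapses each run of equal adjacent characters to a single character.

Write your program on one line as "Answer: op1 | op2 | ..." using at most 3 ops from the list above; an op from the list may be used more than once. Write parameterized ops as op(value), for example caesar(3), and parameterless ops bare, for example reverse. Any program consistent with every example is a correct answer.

reverse | drop_vowels | swapcase

Check, running the answer program on each example:
  "nlforw" -> "wrofln" -> "wrfln" -> "WRFLN"
  "tcrfstfsml" -> "lmsftsfrct" -> "lmsftsfrct" -> "LMSFTSFRCT"
  "vdqypcb" -> "bcpyqdv" -> "bcpyqdv" -> "BCPYQDV"
  "wadpzrox" -> "xorzpdaw" -> "xrzpdw" -> "XRZPDW"
  "fkiqxjoaauye" -> "eyuaaojxqikf" -> "yjxqkf" -> "YJXQKF"
  "ommcqobnkok" -> "koknboqcmmo" -> "kknbqcmm" -> "KKNBQCMM"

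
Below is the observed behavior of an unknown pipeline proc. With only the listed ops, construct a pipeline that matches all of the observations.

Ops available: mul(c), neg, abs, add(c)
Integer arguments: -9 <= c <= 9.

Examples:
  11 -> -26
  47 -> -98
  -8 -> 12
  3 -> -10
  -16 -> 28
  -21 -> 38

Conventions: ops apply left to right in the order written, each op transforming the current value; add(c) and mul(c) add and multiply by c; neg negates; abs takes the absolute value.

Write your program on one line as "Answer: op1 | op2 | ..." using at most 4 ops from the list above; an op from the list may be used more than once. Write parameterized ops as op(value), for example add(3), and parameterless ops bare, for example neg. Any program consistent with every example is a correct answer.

neg | add(-2) | neg | mul(-2)

Check, running the answer program on each example:
  11 -> -11 -> -13 -> 13 -> -26
  47 -> -47 -> -49 -> 49 -> -98
  -8 -> 8 -> 6 -> -6 -> 12
  3 -> -3 -> -5 -> 5 -> -10
  -16 -> 16 -> 14 -> -14 -> 28
  -21 -> 21 -> 19 -> -19 -> 38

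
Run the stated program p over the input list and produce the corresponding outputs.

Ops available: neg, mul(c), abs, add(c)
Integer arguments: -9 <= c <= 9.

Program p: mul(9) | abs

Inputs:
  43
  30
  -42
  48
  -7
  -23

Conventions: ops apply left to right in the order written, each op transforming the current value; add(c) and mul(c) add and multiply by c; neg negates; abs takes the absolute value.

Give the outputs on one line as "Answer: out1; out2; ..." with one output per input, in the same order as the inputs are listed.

Execution, op by op:
  43 -> 387 -> 387
  30 -> 270 -> 270
  -42 -> -378 -> 378
  48 -> 432 -> 432
  -7 -> -63 -> 63
  -23 -> -207 -> 207

387; 270; 378; 432; 63; 207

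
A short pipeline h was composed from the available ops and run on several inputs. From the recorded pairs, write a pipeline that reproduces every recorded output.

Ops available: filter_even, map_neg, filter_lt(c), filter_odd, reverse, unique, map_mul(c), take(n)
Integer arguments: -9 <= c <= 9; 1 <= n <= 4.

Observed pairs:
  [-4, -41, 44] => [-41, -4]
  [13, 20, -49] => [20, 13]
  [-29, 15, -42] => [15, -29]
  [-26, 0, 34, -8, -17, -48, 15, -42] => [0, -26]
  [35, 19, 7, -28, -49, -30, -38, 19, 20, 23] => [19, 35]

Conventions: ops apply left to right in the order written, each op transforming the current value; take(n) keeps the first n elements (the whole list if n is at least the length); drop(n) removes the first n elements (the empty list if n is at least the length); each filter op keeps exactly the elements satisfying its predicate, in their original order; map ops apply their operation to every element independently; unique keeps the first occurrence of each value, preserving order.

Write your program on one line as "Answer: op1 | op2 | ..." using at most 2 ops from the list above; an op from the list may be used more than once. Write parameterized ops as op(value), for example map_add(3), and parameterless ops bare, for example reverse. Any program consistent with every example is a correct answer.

take(2) | reverse

Check, running the answer program on each example:
  [-4, -41, 44] -> [-4, -41] -> [-41, -4]
  [13, 20, -49] -> [13, 20] -> [20, 13]
  [-29, 15, -42] -> [-29, 15] -> [15, -29]
  [-26, 0, 34, -8, -17, -48, 15, -42] -> [-26, 0] -> [0, -26]
  [35, 19, 7, -28, -49, -30, -38, 19, 20, 23] -> [35, 19] -> [19, 35]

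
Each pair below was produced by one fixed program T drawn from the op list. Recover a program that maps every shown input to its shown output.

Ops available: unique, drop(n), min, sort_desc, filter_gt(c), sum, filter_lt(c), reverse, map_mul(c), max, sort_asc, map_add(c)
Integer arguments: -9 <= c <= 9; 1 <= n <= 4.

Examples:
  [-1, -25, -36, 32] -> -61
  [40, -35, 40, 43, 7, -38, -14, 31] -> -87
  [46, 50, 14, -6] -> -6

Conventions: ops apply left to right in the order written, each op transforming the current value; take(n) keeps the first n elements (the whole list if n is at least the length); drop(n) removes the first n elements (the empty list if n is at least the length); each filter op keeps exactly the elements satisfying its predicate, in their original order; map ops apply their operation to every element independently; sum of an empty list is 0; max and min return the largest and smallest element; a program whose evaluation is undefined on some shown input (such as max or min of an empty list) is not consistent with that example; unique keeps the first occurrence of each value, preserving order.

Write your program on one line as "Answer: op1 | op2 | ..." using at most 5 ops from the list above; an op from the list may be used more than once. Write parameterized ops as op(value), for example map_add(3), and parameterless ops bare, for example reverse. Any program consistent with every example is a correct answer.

sort_asc | filter_lt(-4) | sort_desc | sum

Check, running the answer program on each example:
  [-1, -25, -36, 32] -> [-36, -25, -1, 32] -> [-36, -25] -> [-25, -36] -> -61
  [40, -35, 40, 43, 7, -38, -14, 31] -> [-38, -35, -14, 7, 31, 40, 40, 43] -> [-38, -35, -14] -> [-14, -35, -38] -> -87
  [46, 50, 14, -6] -> [-6, 14, 46, 50] -> [-6] -> [-6] -> -6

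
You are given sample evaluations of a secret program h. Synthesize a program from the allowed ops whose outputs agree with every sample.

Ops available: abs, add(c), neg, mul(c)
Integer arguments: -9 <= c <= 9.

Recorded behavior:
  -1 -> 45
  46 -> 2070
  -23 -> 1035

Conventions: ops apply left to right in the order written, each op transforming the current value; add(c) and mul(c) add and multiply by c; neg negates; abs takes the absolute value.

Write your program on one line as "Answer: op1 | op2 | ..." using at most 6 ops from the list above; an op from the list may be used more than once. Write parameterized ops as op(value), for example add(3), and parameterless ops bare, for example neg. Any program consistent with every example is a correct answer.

abs | mul(-3) | mul(-5) | mul(-3) | abs

Check, running the answer program on each example:
  -1 -> 1 -> -3 -> 15 -> -45 -> 45
  46 -> 46 -> -138 -> 690 -> -2070 -> 2070
  -23 -> 23 -> -69 -> 345 -> -1035 -> 1035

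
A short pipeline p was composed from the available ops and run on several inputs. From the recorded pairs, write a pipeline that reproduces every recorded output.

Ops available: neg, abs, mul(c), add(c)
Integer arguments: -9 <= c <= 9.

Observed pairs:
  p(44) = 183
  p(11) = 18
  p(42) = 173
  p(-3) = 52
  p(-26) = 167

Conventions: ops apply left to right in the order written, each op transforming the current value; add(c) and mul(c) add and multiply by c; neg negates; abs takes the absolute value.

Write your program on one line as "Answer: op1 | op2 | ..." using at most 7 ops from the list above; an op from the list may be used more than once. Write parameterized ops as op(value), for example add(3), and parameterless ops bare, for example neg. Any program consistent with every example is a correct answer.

add(-9) | neg | mul(5) | add(-9) | add(1) | abs

Check, running the answer program on each example:
  44 -> 35 -> -35 -> -175 -> -184 -> -183 -> 183
  11 -> 2 -> -2 -> -10 -> -19 -> -18 -> 18
  42 -> 33 -> -33 -> -165 -> -174 -> -173 -> 173
  -3 -> -12 -> 12 -> 60 -> 51 -> 52 -> 52
  -26 -> -35 -> 35 -> 175 -> 166 -> 167 -> 167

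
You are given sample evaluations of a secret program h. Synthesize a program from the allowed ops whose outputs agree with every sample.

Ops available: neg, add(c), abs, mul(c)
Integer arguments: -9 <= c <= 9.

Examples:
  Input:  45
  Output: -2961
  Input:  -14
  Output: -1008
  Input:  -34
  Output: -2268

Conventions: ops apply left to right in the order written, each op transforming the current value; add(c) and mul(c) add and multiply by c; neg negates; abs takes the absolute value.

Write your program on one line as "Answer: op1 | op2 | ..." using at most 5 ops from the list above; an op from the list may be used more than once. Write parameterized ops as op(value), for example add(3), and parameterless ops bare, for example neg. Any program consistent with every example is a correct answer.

abs | add(2) | mul(9) | mul(-7)

Check, running the answer program on each example:
  45 -> 45 -> 47 -> 423 -> -2961
  -14 -> 14 -> 16 -> 144 -> -1008
  -34 -> 34 -> 36 -> 324 -> -2268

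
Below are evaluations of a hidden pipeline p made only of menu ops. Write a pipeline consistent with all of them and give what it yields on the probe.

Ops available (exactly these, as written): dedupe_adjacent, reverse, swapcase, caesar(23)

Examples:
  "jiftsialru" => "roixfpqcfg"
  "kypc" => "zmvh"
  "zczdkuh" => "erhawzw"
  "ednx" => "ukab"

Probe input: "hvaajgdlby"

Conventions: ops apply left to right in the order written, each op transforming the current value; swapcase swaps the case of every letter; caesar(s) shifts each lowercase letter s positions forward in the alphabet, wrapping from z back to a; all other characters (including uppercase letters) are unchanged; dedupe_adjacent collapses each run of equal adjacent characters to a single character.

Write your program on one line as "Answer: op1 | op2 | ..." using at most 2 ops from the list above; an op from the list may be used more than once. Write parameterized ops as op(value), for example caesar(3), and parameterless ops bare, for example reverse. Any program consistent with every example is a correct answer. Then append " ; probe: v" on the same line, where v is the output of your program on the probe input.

reverse | caesar(23) ; probe: "vyiadgxxse"

Check, running the answer program on each example:
  "jiftsialru" -> "urlaistfij" -> "roixfpqcfg"
  "kypc" -> "cpyk" -> "zmvh"
  "zczdkuh" -> "hukdzcz" -> "erhawzw"
  "ednx" -> "xnde" -> "ukab"
  probe: "hvaajgdlby" -> "ybldgjaavh" -> "vyiadgxxse"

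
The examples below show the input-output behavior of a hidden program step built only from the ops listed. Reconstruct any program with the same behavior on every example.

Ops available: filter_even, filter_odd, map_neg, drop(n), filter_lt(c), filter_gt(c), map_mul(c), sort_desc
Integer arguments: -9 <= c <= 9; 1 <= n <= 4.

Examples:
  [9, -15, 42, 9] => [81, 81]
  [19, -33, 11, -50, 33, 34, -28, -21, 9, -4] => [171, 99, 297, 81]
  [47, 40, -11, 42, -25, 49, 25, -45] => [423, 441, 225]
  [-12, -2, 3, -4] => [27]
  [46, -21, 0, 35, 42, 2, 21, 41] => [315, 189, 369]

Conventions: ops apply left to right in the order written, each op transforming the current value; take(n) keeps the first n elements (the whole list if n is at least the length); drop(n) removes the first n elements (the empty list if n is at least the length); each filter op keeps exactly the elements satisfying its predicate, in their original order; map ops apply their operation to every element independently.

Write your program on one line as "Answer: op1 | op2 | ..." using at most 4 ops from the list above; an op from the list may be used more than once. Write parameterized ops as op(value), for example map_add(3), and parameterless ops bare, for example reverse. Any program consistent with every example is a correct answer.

map_mul(-9) | filter_odd | map_neg | filter_gt(1)

Check, running the answer program on each example:
  [9, -15, 42, 9] -> [-81, 135, -378, -81] -> [-81, 135, -81] -> [81, -135, 81] -> [81, 81]
  [19, -33, 11, -50, 33, 34, -28, -21, 9, -4] -> [-171, 297, -99, 450, -297, -306, 252, 189, -81, 36] -> [-171, 297, -99, -297, 189, -81] -> [171, -297, 99, 297, -189, 81] -> [171, 99, 297, 81]
  [47, 40, -11, 42, -25, 49, 25, -45] -> [-423, -360, 99, -378, 225, -441, -225, 405] -> [-423, 99, 225, -441, -225, 405] -> [423, -99, -225, 441, 225, -405] -> [423, 441, 225]
  [-12, -2, 3, -4] -> [108, 18, -27, 36] -> [-27] -> [27] -> [27]
  [46, -21, 0, 35, 42, 2, 21, 41] -> [-414, 189, 0, -315, -378, -18, -189, -369] -> [189, -315, -189, -369] -> [-189, 315, 189, 369] -> [315, 189, 369]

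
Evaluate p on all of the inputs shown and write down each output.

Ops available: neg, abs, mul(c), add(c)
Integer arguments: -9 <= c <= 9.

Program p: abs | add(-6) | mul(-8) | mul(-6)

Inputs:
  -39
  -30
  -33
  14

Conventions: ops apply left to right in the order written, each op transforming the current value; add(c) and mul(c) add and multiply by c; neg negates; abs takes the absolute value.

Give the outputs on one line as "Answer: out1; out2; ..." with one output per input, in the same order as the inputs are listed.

1584; 1152; 1296; 384

Execution, op by op:
  -39 -> 39 -> 33 -> -264 -> 1584
  -30 -> 30 -> 24 -> -192 -> 1152
  -33 -> 33 -> 27 -> -216 -> 1296
  14 -> 14 -> 8 -> -64 -> 384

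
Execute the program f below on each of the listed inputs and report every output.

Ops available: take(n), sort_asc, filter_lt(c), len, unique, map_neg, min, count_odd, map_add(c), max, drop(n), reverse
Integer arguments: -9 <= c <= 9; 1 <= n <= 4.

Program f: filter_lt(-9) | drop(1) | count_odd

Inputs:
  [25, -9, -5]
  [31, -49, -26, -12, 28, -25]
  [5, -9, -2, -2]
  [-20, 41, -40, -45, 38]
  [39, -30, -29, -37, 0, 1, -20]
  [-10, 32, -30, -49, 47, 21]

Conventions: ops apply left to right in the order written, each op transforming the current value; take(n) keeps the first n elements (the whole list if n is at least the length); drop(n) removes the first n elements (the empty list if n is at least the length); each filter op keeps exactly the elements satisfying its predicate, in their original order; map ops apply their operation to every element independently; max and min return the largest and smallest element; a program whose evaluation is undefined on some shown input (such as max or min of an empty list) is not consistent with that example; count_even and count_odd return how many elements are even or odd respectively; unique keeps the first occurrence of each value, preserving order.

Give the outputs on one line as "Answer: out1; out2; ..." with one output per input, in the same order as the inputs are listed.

0; 1; 0; 1; 2; 1

Execution, op by op:
  [25, -9, -5] -> [] -> [] -> 0
  [31, -49, -26, -12, 28, -25] -> [-49, -26, -12, -25] -> [-26, -12, -25] -> 1
  [5, -9, -2, -2] -> [] -> [] -> 0
  [-20, 41, -40, -45, 38] -> [-20, -40, -45] -> [-40, -45] -> 1
  [39, -30, -29, -37, 0, 1, -20] -> [-30, -29, -37, -20] -> [-29, -37, -20] -> 2
  [-10, 32, -30, -49, 47, 21] -> [-10, -30, -49] -> [-30, -49] -> 1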